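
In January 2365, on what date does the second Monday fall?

January 11, 2365

January 1, 2365 is a Friday.
The first Monday is therefore January 4 (3 days later).
The second Monday is 4 + 1×7 = January 11.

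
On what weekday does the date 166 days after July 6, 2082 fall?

Jul 6, 2082 is a Monday.
166 mod 7 = 5, so 166 days after a Monday is Monday + 5 = Saturday.

Saturday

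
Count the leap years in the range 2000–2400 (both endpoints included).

98

Multiples of 4 in [2000,2400]: 101.
Of those, multiples of 100: 5 (not leap unless ÷400).
Multiples of 400: 2.
Leap years = 101 − 5 + 2 = 98.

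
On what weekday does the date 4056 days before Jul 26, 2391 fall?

First find the weekday of Jul 26, 2391. Doomsday rule: the anchor day for the 2300s is Wednesday. For year 91: 91÷12 = 7 r 7, and 7÷4 = 1, so 7+7+1 = 15.
Wednesday + 15 ≡ Thursday — that's 2391's doomsday.
In July the doomsday date is Jul 11.
Jul 26 is 15 days after Jul 11; 15 mod 7 = 1, so Thursday + 1 = Friday.
4056 mod 7 = 3, so 4056 days before a Friday is Friday − 3 = Tuesday.

Tuesday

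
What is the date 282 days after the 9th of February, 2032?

Feb has 29 days: +21 → Mar 1, 2032 (261 left).
Mar has 31 days: +31 → Apr 1, 2032 (230 left).
Apr has 30 days: +30 → May 1, 2032 (200 left).
May has 31 days: +31 → Jun 1, 2032 (169 left).
Jun has 30 days: +30 → Jul 1, 2032 (139 left).
Jul has 31 days: +31 → Aug 1, 2032 (108 left).
Aug has 31 days: +31 → Sep 1, 2032 (77 left).
Sep has 30 days: +30 → Oct 1, 2032 (47 left).
Oct has 31 days: +31 → Nov 1, 2032 (16 left).
+16 → Nov 17, 2032.

November 17, 2032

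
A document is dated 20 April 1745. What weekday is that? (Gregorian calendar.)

Doomsday rule: the anchor day for the 1700s is Sunday. For year 45: 45÷12 = 3 r 9, and 9÷4 = 2, so 3+9+2 = 14.
Sunday + 14 ≡ Sunday — that's 1745's doomsday.
In April the doomsday date is Apr 4.
Apr 20 is 16 days after Apr 4; 16 mod 7 = 2, so Sunday + 2 = Tuesday.

Tuesday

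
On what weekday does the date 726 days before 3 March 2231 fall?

Saturday

First find the weekday of Mar 3, 2231. Doomsday rule: the anchor day for the 2200s is Friday. For year 31: 31÷12 = 2 r 7, and 7÷4 = 1, so 2+7+1 = 10.
Friday + 10 ≡ Monday — that's 2231's doomsday.
In March the doomsday date is Mar 14.
Mar 3 is 11 days before Mar 14; 11 mod 7 = 4, so Monday − 4 = Thursday.
726 mod 7 = 5, so 726 days before a Thursday is Thursday − 5 = Saturday.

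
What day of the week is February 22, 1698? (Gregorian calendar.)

Doomsday rule: the anchor day for the 1600s is Tuesday. For year 98: 98÷12 = 8 r 2, and 2÷4 = 0, so 8+2+0 = 10.
Tuesday + 10 ≡ Friday — that's 1698's doomsday.
In February the doomsday date is Feb 28 (1698 is not a leap year).
Feb 22 is 6 days before Feb 28; 6 mod 7 = 6, so Friday − 6 = Saturday.

Saturday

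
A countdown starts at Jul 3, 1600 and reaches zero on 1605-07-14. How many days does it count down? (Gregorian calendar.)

Jul 3, 1600 → Jul 3, 1601: 365 days.
Jul 3, 1601 → Jul 3, 1602: 365 days.
Jul 3, 1602 → Jul 3, 1603: 365 days.
Jul 3, 1603 → Jul 3, 1604: 366 days (Feb 29, 1604 is in that span).
Jul 3, 1604 → Aug 3, 1604: 31 days (July has 31).
Aug 3, 1604 → Sep 3, 1604: 31 days (August has 31).
Sep 3, 1604 → Oct 3, 1604: 30 days (September has 30).
Oct 3, 1604 → Nov 3, 1604: 31 days (October has 31).
Nov 3, 1604 → Dec 3, 1604: 30 days (November has 30).
Dec 3, 1604 → Jan 3, 1605: 31 days (December has 31).
Jan 3, 1605 → Feb 3, 1605: 31 days (January has 31).
Feb 3, 1605 → Mar 3, 1605: 28 days (February has 28).
Mar 3, 1605 → Apr 3, 1605: 31 days (March has 31).
Apr 3, 1605 → May 3, 1605: 30 days (April has 30).
May 3, 1605 → Jun 3, 1605: 31 days (May has 31).
Jun 3, 1605 → Jul 3, 1605: 30 days (June has 30).
Jul 3, 1605 → Jul 14, 1605: 11 days.
Total: 1837 days.

1837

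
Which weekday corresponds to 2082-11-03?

Tuesday

Doomsday rule: the anchor day for the 2000s is Tuesday. For year 82: 82÷12 = 6 r 10, and 10÷4 = 2, so 6+10+2 = 18.
Tuesday + 18 ≡ Saturday — that's 2082's doomsday.
In November the doomsday date is Nov 7.
Nov 3 is 4 days before Nov 7; 4 mod 7 = 4, so Saturday − 4 = Tuesday.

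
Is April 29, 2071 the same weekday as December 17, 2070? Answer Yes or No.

From Dec 17, 2070 to Apr 29, 2071 is 133 days.
133 mod 7 = 0, so they are the same weekday.
(Dec 17, 2070 is a Wednesday; Apr 29, 2071 is a Wednesday.)

Yes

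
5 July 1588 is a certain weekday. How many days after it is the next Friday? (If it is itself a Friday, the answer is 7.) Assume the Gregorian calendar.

Jul 5, 1588 is a Tuesday.
From Tuesday to the next Friday is 3 days.

3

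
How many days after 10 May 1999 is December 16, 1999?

May 10, 1999 → Jun 10, 1999: 31 days (May has 31).
Jun 10, 1999 → Jul 10, 1999: 30 days (June has 30).
Jul 10, 1999 → Aug 10, 1999: 31 days (July has 31).
Aug 10, 1999 → Sep 10, 1999: 31 days (August has 31).
Sep 10, 1999 → Oct 10, 1999: 30 days (September has 30).
Oct 10, 1999 → Nov 10, 1999: 31 days (October has 31).
Nov 10, 1999 → Dec 10, 1999: 30 days (November has 30).
Dec 10, 1999 → Dec 16, 1999: 6 days.
Total: 220 days.

220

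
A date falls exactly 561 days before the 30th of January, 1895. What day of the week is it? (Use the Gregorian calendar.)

First find the weekday of Jan 30, 1895. Doomsday rule: the anchor day for the 1800s is Friday. For year 95: 95÷12 = 7 r 11, and 11÷4 = 2, so 7+11+2 = 20.
Friday + 20 ≡ Thursday — that's 1895's doomsday.
In January the doomsday date is Jan 3 (1895 is not a leap year).
Jan 30 is 27 days after Jan 3; 27 mod 7 = 6, so Thursday + 6 = Wednesday.
561 mod 7 = 1, so 561 days before a Wednesday is Wednesday − 1 = Tuesday.

Tuesday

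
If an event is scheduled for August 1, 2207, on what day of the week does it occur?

Doomsday rule: the anchor day for the 2200s is Friday. For year 07: 7÷12 = 0 r 7, and 7÷4 = 1, so 0+7+1 = 8.
Friday + 8 ≡ Saturday — that's 2207's doomsday.
In August the doomsday date is Aug 8.
Aug 1 is 7 days before Aug 8; 7 mod 7 = 0, so Saturday − 0 = Saturday.

Saturday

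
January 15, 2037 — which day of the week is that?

January 1, 2037 is a Thursday.
Jan 1, 2037 → Jan 15, 2037: 14 days.
Total: 14 days.
14 mod 7 = 0, so Thursday + 0 = Thursday.

Thursday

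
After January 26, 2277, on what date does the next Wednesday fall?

January 31, 2277

Jan 26, 2277 is a Friday.
From Friday to the next Wednesday is 5 days.
Jan 26, 2277 + 5 = Jan 31, 2277.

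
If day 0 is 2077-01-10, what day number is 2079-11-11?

Jan 10, 2077 → Jan 10, 2078: 365 days.
Jan 10, 2078 → Jan 10, 2079: 365 days.
Jan 10, 2079 → Feb 10, 2079: 31 days (January has 31).
Feb 10, 2079 → Mar 10, 2079: 28 days (February has 28).
Mar 10, 2079 → Apr 10, 2079: 31 days (March has 31).
Apr 10, 2079 → May 10, 2079: 30 days (April has 30).
May 10, 2079 → Jun 10, 2079: 31 days (May has 31).
Jun 10, 2079 → Jul 10, 2079: 30 days (June has 30).
Jul 10, 2079 → Aug 10, 2079: 31 days (July has 31).
Aug 10, 2079 → Sep 10, 2079: 31 days (August has 31).
Sep 10, 2079 → Oct 10, 2079: 30 days (September has 30).
Oct 10, 2079 → Nov 10, 2079: 31 days (October has 31).
Nov 10, 2079 → Nov 11, 2079: 1 days.
Total: 1035 days.

1035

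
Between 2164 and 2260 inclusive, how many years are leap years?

Multiples of 4 in [2164,2260]: 25.
Of those, multiples of 100: 1 (not leap unless ÷400).
Multiples of 400: 0.
Leap years = 25 − 1 + 0 = 24.

24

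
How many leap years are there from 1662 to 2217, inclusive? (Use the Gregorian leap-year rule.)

134

Multiples of 4 in [1662,2217]: 139.
Of those, multiples of 100: 6 (not leap unless ÷400).
Multiples of 400: 1.
Leap years = 139 − 6 + 1 = 134.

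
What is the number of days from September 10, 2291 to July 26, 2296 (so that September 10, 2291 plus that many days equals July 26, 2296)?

1781

Sep 10, 2291 → Sep 10, 2292: 366 days (Feb 29, 2292 is in that span).
Sep 10, 2292 → Sep 10, 2293: 365 days.
Sep 10, 2293 → Sep 10, 2294: 365 days.
Sep 10, 2294 → Sep 10, 2295: 365 days.
Sep 10, 2295 → Oct 10, 2295: 30 days (September has 30).
Oct 10, 2295 → Nov 10, 2295: 31 days (October has 31).
Nov 10, 2295 → Dec 10, 2295: 30 days (November has 30).
Dec 10, 2295 → Jan 10, 2296: 31 days (December has 31).
Jan 10, 2296 → Feb 10, 2296: 31 days (January has 31).
Feb 10, 2296 → Mar 10, 2296: 29 days (February has 29).
Mar 10, 2296 → Apr 10, 2296: 31 days (March has 31).
Apr 10, 2296 → May 10, 2296: 30 days (April has 30).
May 10, 2296 → Jun 10, 2296: 31 days (May has 31).
Jun 10, 2296 → Jul 10, 2296: 30 days (June has 30).
Jul 10, 2296 → Jul 26, 2296: 16 days.
Total: 1781 days.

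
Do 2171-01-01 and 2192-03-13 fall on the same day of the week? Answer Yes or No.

From Jan 1, 2171 to Mar 13, 2192 is 7742 days.
7742 mod 7 = 0, so they are the same weekday.
(Jan 1, 2171 is a Tuesday; Mar 13, 2192 is a Tuesday.)

Yes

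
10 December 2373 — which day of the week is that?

Monday

Doomsday rule: the anchor day for the 2300s is Wednesday. For year 73: 73÷12 = 6 r 1, and 1÷4 = 0, so 6+1+0 = 7.
Wednesday + 7 ≡ Wednesday — that's 2373's doomsday.
In December the doomsday date is Dec 12.
Dec 10 is 2 days before Dec 12; 2 mod 7 = 2, so Wednesday − 2 = Monday.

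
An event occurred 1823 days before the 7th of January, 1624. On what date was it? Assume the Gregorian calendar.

−365 (one year) → Jan 7, 1623 (1458 left).
−365 (one year) → Jan 7, 1622 (1093 left).
−365 (one year) → Jan 7, 1621 (728 left).
−366 (one year; includes Feb 29, 1620) → Jan 7, 1620 (362 left).
−7 → Dec 31, 1619 (end of Dec, 31 days; 355 left).
−31 → Nov 30, 1619 (end of Nov, 30 days; 324 left).
−30 → Oct 31, 1619 (end of Oct, 31 days; 294 left).
−31 → Sep 30, 1619 (end of Sep, 30 days; 263 left).
−30 → Aug 31, 1619 (end of Aug, 31 days; 233 left).
−31 → Jul 31, 1619 (end of Jul, 31 days; 202 left).
−31 → Jun 30, 1619 (end of Jun, 30 days; 171 left).
−30 → May 31, 1619 (end of May, 31 days; 141 left).
−31 → Apr 30, 1619 (end of Apr, 30 days; 110 left).
−30 → Mar 31, 1619 (end of Mar, 31 days; 80 left).
−31 → Feb 28, 1619 (end of Feb, 28 days; 49 left).
−28 → Jan 31, 1619 (end of Jan, 31 days; 21 left).
−21 → Jan 10, 1619.

January 10, 1619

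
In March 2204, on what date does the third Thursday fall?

March 1, 2204 is a Thursday.
The first Thursday is therefore March 1 (same day).
The third Thursday is 1 + 2×7 = March 15.

March 15, 2204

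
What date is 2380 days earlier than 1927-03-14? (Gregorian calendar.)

September 6, 1920

−365 (one year) → Mar 14, 1926 (2015 left).
−365 (one year) → Mar 14, 1925 (1650 left).
−365 (one year) → Mar 14, 1924 (1285 left).
−366 (one year; includes Feb 29, 1924) → Mar 14, 1923 (919 left).
−365 (one year) → Mar 14, 1922 (554 left).
−365 (one year) → Mar 14, 1921 (189 left).
−14 → Feb 28, 1921 (end of Feb, 28 days; 175 left).
−28 → Jan 31, 1921 (end of Jan, 31 days; 147 left).
−31 → Dec 31, 1920 (end of Dec, 31 days; 116 left).
−31 → Nov 30, 1920 (end of Nov, 30 days; 85 left).
−30 → Oct 31, 1920 (end of Oct, 31 days; 55 left).
−31 → Sep 30, 1920 (end of Sep, 30 days; 24 left).
−24 → Sep 6, 1920.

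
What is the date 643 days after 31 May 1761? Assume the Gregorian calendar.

March 5, 1763

+365 (one year) → May 31, 1762 (278 left).
May has 31 days: +1 → Jun 1, 1762 (277 left).
Jun has 30 days: +30 → Jul 1, 1762 (247 left).
Jul has 31 days: +31 → Aug 1, 1762 (216 left).
Aug has 31 days: +31 → Sep 1, 1762 (185 left).
Sep has 30 days: +30 → Oct 1, 1762 (155 left).
Oct has 31 days: +31 → Nov 1, 1762 (124 left).
Nov has 30 days: +30 → Dec 1, 1762 (94 left).
Dec has 31 days: +31 → Jan 1, 1763 (63 left).
Jan has 31 days: +31 → Feb 1, 1763 (32 left).
Feb has 28 days: +28 → Mar 1, 1763 (4 left).
+4 → Mar 5, 1763.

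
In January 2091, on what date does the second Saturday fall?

January 13, 2091

January 1, 2091 is a Monday.
The first Saturday is therefore January 6 (5 days later).
The second Saturday is 6 + 1×7 = January 13.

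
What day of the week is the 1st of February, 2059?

Doomsday rule: the anchor day for the 2000s is Tuesday. For year 59: 59÷12 = 4 r 11, and 11÷4 = 2, so 4+11+2 = 17.
Tuesday + 17 ≡ Friday — that's 2059's doomsday.
In February the doomsday date is Feb 28 (2059 is not a leap year).
Feb 1 is 27 days before Feb 28; 27 mod 7 = 6, so Friday − 6 = Saturday.

Saturday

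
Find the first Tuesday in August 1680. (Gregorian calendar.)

August 6, 1680

August 1, 1680 is a Thursday.
The first Tuesday is therefore August 6 (5 days later).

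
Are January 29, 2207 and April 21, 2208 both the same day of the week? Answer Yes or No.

Yes

From Jan 29, 2207 to Apr 21, 2208 is 448 days.
448 mod 7 = 0, so they are the same weekday.
(Jan 29, 2207 is a Thursday; Apr 21, 2208 is a Thursday.)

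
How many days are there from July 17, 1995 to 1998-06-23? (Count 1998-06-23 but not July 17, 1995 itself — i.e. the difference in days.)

Jul 17, 1995 → Jul 17, 1996: 366 days (Feb 29, 1996 is in that span).
Jul 17, 1996 → Jul 17, 1997: 365 days.
Jul 17, 1997 → Aug 17, 1997: 31 days (July has 31).
Aug 17, 1997 → Sep 17, 1997: 31 days (August has 31).
Sep 17, 1997 → Oct 17, 1997: 30 days (September has 30).
Oct 17, 1997 → Nov 17, 1997: 31 days (October has 31).
Nov 17, 1997 → Dec 17, 1997: 30 days (November has 30).
Dec 17, 1997 → Jan 17, 1998: 31 days (December has 31).
Jan 17, 1998 → Feb 17, 1998: 31 days (January has 31).
Feb 17, 1998 → Mar 17, 1998: 28 days (February has 28).
Mar 17, 1998 → Apr 17, 1998: 31 days (March has 31).
Apr 17, 1998 → May 17, 1998: 30 days (April has 30).
May 17, 1998 → Jun 17, 1998: 31 days (May has 31).
Jun 17, 1998 → Jun 23, 1998: 6 days.
Total: 1072 days.

1072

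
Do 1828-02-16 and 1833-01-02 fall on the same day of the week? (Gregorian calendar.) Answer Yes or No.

No

From Feb 16, 1828 to Jan 2, 1833 is 1782 days.
1782 mod 7 = 4, so they are different weekdays.
(Feb 16, 1828 is a Saturday; Jan 2, 1833 is a Wednesday.)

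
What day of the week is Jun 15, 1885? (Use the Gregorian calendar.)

Doomsday rule: the anchor day for the 1800s is Friday. For year 85: 85÷12 = 7 r 1, and 1÷4 = 0, so 7+1+0 = 8.
Friday + 8 ≡ Saturday — that's 1885's doomsday.
In June the doomsday date is Jun 6.
Jun 15 is 9 days after Jun 6; 9 mod 7 = 2, so Saturday + 2 = Monday.

Monday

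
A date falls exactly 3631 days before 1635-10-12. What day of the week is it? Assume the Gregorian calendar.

First find the weekday of Oct 12, 1635. Doomsday rule: the anchor day for the 1600s is Tuesday. For year 35: 35÷12 = 2 r 11, and 11÷4 = 2, so 2+11+2 = 15.
Tuesday + 15 ≡ Wednesday — that's 1635's doomsday.
In October the doomsday date is Oct 10.
Oct 12 is 2 days after Oct 10; 2 mod 7 = 2, so Wednesday + 2 = Friday.
3631 mod 7 = 5, so 3631 days before a Friday is Friday − 5 = Sunday.

Sunday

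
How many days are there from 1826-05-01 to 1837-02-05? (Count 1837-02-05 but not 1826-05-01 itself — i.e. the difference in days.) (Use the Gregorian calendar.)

May 1, 1826 → May 1, 1827: 365 days.
May 1, 1827 → May 1, 1828: 366 days (Feb 29, 1828 is in that span).
May 1, 1828 → May 1, 1829: 365 days.
May 1, 1829 → May 1, 1830: 365 days.
May 1, 1830 → May 1, 1831: 365 days.
May 1, 1831 → May 1, 1832: 366 days (Feb 29, 1832 is in that span).
May 1, 1832 → May 1, 1833: 365 days.
May 1, 1833 → May 1, 1834: 365 days.
May 1, 1834 → May 1, 1835: 365 days.
May 1, 1835 → May 1, 1836: 366 days (Feb 29, 1836 is in that span).
May 1, 1836 → Jun 1, 1836: 31 days (May has 31).
Jun 1, 1836 → Jul 1, 1836: 30 days (June has 30).
Jul 1, 1836 → Aug 1, 1836: 31 days (July has 31).
Aug 1, 1836 → Sep 1, 1836: 31 days (August has 31).
Sep 1, 1836 → Oct 1, 1836: 30 days (September has 30).
Oct 1, 1836 → Nov 1, 1836: 31 days (October has 31).
Nov 1, 1836 → Dec 1, 1836: 30 days (November has 30).
Dec 1, 1836 → Jan 1, 1837: 31 days (December has 31).
Jan 1, 1837 → Feb 1, 1837: 31 days (January has 31).
Feb 1, 1837 → Feb 5, 1837: 4 days.
Total: 3933 days.

3933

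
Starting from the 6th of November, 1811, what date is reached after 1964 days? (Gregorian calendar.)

March 23, 1817

+366 (one year; includes Feb 29, 1812) → Nov 6, 1812 (1598 left).
+365 (one year) → Nov 6, 1813 (1233 left).
+365 (one year) → Nov 6, 1814 (868 left).
+365 (one year) → Nov 6, 1815 (503 left).
+366 (one year; includes Feb 29, 1816) → Nov 6, 1816 (137 left).
Nov has 30 days: +25 → Dec 1, 1816 (112 left).
Dec has 31 days: +31 → Jan 1, 1817 (81 left).
Jan has 31 days: +31 → Feb 1, 1817 (50 left).
Feb has 28 days: +28 → Mar 1, 1817 (22 left).
+22 → Mar 23, 1817.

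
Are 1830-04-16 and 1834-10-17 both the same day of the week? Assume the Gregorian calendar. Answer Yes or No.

Yes

From Apr 16, 1830 to Oct 17, 1834 is 1645 days.
1645 mod 7 = 0, so they are the same weekday.
(Apr 16, 1830 is a Friday; Oct 17, 1834 is a Friday.)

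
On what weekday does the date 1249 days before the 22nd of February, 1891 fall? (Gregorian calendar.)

First find the weekday of Feb 22, 1891. Doomsday rule: the anchor day for the 1800s is Friday. For year 91: 91÷12 = 7 r 7, and 7÷4 = 1, so 7+7+1 = 15.
Friday + 15 ≡ Saturday — that's 1891's doomsday.
In February the doomsday date is Feb 28 (1891 is not a leap year).
Feb 22 is 6 days before Feb 28; 6 mod 7 = 6, so Saturday − 6 = Sunday.
1249 mod 7 = 3, so 1249 days before a Sunday is Sunday − 3 = Thursday.

Thursday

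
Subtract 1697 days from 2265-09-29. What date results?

−365 (one year) → Sep 29, 2264 (1332 left).
−366 (one year; includes Feb 29, 2264) → Sep 29, 2263 (966 left).
−365 (one year) → Sep 29, 2262 (601 left).
−365 (one year) → Sep 29, 2261 (236 left).
−29 → Aug 31, 2261 (end of Aug, 31 days; 207 left).
−31 → Jul 31, 2261 (end of Jul, 31 days; 176 left).
−31 → Jun 30, 2261 (end of Jun, 30 days; 145 left).
−30 → May 31, 2261 (end of May, 31 days; 115 left).
−31 → Apr 30, 2261 (end of Apr, 30 days; 84 left).
−30 → Mar 31, 2261 (end of Mar, 31 days; 54 left).
−31 → Feb 28, 2261 (end of Feb, 28 days; 23 left).
−23 → Feb 5, 2261.

February 5, 2261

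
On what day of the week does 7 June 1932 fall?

Tuesday

Doomsday rule: the anchor day for the 1900s is Wednesday. For year 32: 32÷12 = 2 r 8, and 8÷4 = 2, so 2+8+2 = 12.
Wednesday + 12 ≡ Monday — that's 1932's doomsday.
In June the doomsday date is Jun 6.
Jun 7 is 1 day after Jun 6; 1 mod 7 = 1, so Monday + 1 = Tuesday.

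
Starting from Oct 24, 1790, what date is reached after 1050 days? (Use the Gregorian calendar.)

+365 (one year) → Oct 24, 1791 (685 left).
+366 (one year; includes Feb 29, 1792) → Oct 24, 1792 (319 left).
Oct has 31 days: +8 → Nov 1, 1792 (311 left).
Nov has 30 days: +30 → Dec 1, 1792 (281 left).
Dec has 31 days: +31 → Jan 1, 1793 (250 left).
Jan has 31 days: +31 → Feb 1, 1793 (219 left).
Feb has 28 days: +28 → Mar 1, 1793 (191 left).
Mar has 31 days: +31 → Apr 1, 1793 (160 left).
Apr has 30 days: +30 → May 1, 1793 (130 left).
May has 31 days: +31 → Jun 1, 1793 (99 left).
Jun has 30 days: +30 → Jul 1, 1793 (69 left).
Jul has 31 days: +31 → Aug 1, 1793 (38 left).
Aug has 31 days: +31 → Sep 1, 1793 (7 left).
+7 → Sep 8, 1793.

September 8, 1793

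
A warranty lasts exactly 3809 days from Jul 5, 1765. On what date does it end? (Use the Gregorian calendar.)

December 9, 1775

+365 (one year) → Jul 5, 1766 (3444 left).
+365 (one year) → Jul 5, 1767 (3079 left).
+366 (one year; includes Feb 29, 1768) → Jul 5, 1768 (2713 left).
+365 (one year) → Jul 5, 1769 (2348 left).
+365 (one year) → Jul 5, 1770 (1983 left).
+365 (one year) → Jul 5, 1771 (1618 left).
+366 (one year; includes Feb 29, 1772) → Jul 5, 1772 (1252 left).
+365 (one year) → Jul 5, 1773 (887 left).
+365 (one year) → Jul 5, 1774 (522 left).
+365 (one year) → Jul 5, 1775 (157 left).
Jul has 31 days: +27 → Aug 1, 1775 (130 left).
Aug has 31 days: +31 → Sep 1, 1775 (99 left).
Sep has 30 days: +30 → Oct 1, 1775 (69 left).
Oct has 31 days: +31 → Nov 1, 1775 (38 left).
Nov has 30 days: +30 → Dec 1, 1775 (8 left).
+8 → Dec 9, 1775.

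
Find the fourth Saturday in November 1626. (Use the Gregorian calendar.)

November 1, 1626 is a Sunday.
The first Saturday is therefore November 7 (6 days later).
The fourth Saturday is 7 + 3×7 = November 28.

November 28, 1626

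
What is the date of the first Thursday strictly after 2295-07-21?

Jul 21, 2295 is a Sunday.
From Sunday to the next Thursday is 4 days.
Jul 21, 2295 + 4 = Jul 25, 2295.

July 25, 2295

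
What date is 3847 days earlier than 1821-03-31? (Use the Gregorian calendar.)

September 18, 1810

−365 (one year) → Mar 31, 1820 (3482 left).
−366 (one year; includes Feb 29, 1820) → Mar 31, 1819 (3116 left).
−365 (one year) → Mar 31, 1818 (2751 left).
−365 (one year) → Mar 31, 1817 (2386 left).
−365 (one year) → Mar 31, 1816 (2021 left).
−366 (one year; includes Feb 29, 1816) → Mar 31, 1815 (1655 left).
−365 (one year) → Mar 31, 1814 (1290 left).
−365 (one year) → Mar 31, 1813 (925 left).
−365 (one year) → Mar 31, 1812 (560 left).
−366 (one year; includes Feb 29, 1812) → Mar 31, 1811 (194 left).
−31 → Feb 28, 1811 (end of Feb, 28 days; 163 left).
−28 → Jan 31, 1811 (end of Jan, 31 days; 135 left).
−31 → Dec 31, 1810 (end of Dec, 31 days; 104 left).
−31 → Nov 30, 1810 (end of Nov, 30 days; 73 left).
−30 → Oct 31, 1810 (end of Oct, 31 days; 43 left).
−31 → Sep 30, 1810 (end of Sep, 30 days; 12 left).
−12 → Sep 18, 1810.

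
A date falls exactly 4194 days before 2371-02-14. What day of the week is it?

First find the weekday of Feb 14, 2371. Doomsday rule: the anchor day for the 2300s is Wednesday. For year 71: 71÷12 = 5 r 11, and 11÷4 = 2, so 5+11+2 = 18.
Wednesday + 18 ≡ Sunday — that's 2371's doomsday.
In February the doomsday date is Feb 28 (2371 is not a leap year).
Feb 14 is 14 days before Feb 28; 14 mod 7 = 0, so Sunday − 0 = Sunday.
4194 mod 7 = 1, so 4194 days before a Sunday is Sunday − 1 = Saturday.

Saturday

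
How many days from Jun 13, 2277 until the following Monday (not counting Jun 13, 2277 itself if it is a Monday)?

Jun 13, 2277 is a Wednesday.
From Wednesday to the next Monday is 5 days.

5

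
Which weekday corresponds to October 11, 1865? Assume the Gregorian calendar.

Doomsday rule: the anchor day for the 1800s is Friday. For year 65: 65÷12 = 5 r 5, and 5÷4 = 1, so 5+5+1 = 11.
Friday + 11 ≡ Tuesday — that's 1865's doomsday.
In October the doomsday date is Oct 10.
Oct 11 is 1 day after Oct 10; 1 mod 7 = 1, so Tuesday + 1 = Wednesday.

Wednesday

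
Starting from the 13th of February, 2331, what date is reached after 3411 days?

+365 (one year) → Feb 13, 2332 (3046 left).
+366 (one year; includes Feb 29, 2332) → Feb 13, 2333 (2680 left).
+365 (one year) → Feb 13, 2334 (2315 left).
+365 (one year) → Feb 13, 2335 (1950 left).
+365 (one year) → Feb 13, 2336 (1585 left).
+366 (one year; includes Feb 29, 2336) → Feb 13, 2337 (1219 left).
+365 (one year) → Feb 13, 2338 (854 left).
+365 (one year) → Feb 13, 2339 (489 left).
+365 (one year) → Feb 13, 2340 (124 left).
Feb has 29 days: +17 → Mar 1, 2340 (107 left).
Mar has 31 days: +31 → Apr 1, 2340 (76 left).
Apr has 30 days: +30 → May 1, 2340 (46 left).
May has 31 days: +31 → Jun 1, 2340 (15 left).
+15 → Jun 16, 2340.

June 16, 2340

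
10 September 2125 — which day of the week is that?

Doomsday rule: the anchor day for the 2100s is Sunday. For year 25: 25÷12 = 2 r 1, and 1÷4 = 0, so 2+1+0 = 3.
Sunday + 3 ≡ Wednesday — that's 2125's doomsday.
In September the doomsday date is Sep 5.
Sep 10 is 5 days after Sep 5; 5 mod 7 = 5, so Wednesday + 5 = Monday.

Monday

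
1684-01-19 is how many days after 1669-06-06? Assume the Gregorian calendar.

5340

Jun 6, 1669 → Jun 6, 1670: 365 days.
Jun 6, 1670 → Jun 6, 1671: 365 days.
Jun 6, 1671 → Jun 6, 1672: 366 days (Feb 29, 1672 is in that span).
Jun 6, 1672 → Jun 6, 1673: 365 days.
Jun 6, 1673 → Jun 6, 1674: 365 days.
Jun 6, 1674 → Jun 6, 1675: 365 days.
Jun 6, 1675 → Jun 6, 1676: 366 days (Feb 29, 1676 is in that span).
Jun 6, 1676 → Jun 6, 1677: 365 days.
Jun 6, 1677 → Jun 6, 1678: 365 days.
Jun 6, 1678 → Jun 6, 1679: 365 days.
Jun 6, 1679 → Jun 6, 1680: 366 days (Feb 29, 1680 is in that span).
Jun 6, 1680 → Jun 6, 1681: 365 days.
Jun 6, 1681 → Jun 6, 1682: 365 days.
Jun 6, 1682 → Jun 6, 1683: 365 days.
Jun 6, 1683 → Jul 6, 1683: 30 days (June has 30).
Jul 6, 1683 → Aug 6, 1683: 31 days (July has 31).
Aug 6, 1683 → Sep 6, 1683: 31 days (August has 31).
Sep 6, 1683 → Oct 6, 1683: 30 days (September has 30).
Oct 6, 1683 → Nov 6, 1683: 31 days (October has 31).
Nov 6, 1683 → Dec 6, 1683: 30 days (November has 30).
Dec 6, 1683 → Jan 6, 1684: 31 days (December has 31).
Jan 6, 1684 → Jan 19, 1684: 13 days.
Total: 5340 days.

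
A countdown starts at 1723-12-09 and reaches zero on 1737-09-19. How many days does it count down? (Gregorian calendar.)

5033

Dec 9, 1723 → Dec 9, 1724: 366 days (Feb 29, 1724 is in that span).
Dec 9, 1724 → Dec 9, 1725: 365 days.
Dec 9, 1725 → Dec 9, 1726: 365 days.
Dec 9, 1726 → Dec 9, 1727: 365 days.
Dec 9, 1727 → Dec 9, 1728: 366 days (Feb 29, 1728 is in that span).
Dec 9, 1728 → Dec 9, 1729: 365 days.
Dec 9, 1729 → Dec 9, 1730: 365 days.
Dec 9, 1730 → Dec 9, 1731: 365 days.
Dec 9, 1731 → Dec 9, 1732: 366 days (Feb 29, 1732 is in that span).
Dec 9, 1732 → Dec 9, 1733: 365 days.
Dec 9, 1733 → Dec 9, 1734: 365 days.
Dec 9, 1734 → Dec 9, 1735: 365 days.
Dec 9, 1735 → Dec 9, 1736: 366 days (Feb 29, 1736 is in that span).
Dec 9, 1736 → Jan 9, 1737: 31 days (December has 31).
Jan 9, 1737 → Feb 9, 1737: 31 days (January has 31).
Feb 9, 1737 → Mar 9, 1737: 28 days (February has 28).
Mar 9, 1737 → Apr 9, 1737: 31 days (March has 31).
Apr 9, 1737 → May 9, 1737: 30 days (April has 30).
May 9, 1737 → Jun 9, 1737: 31 days (May has 31).
Jun 9, 1737 → Jul 9, 1737: 30 days (June has 30).
Jul 9, 1737 → Aug 9, 1737: 31 days (July has 31).
Aug 9, 1737 → Sep 9, 1737: 31 days (August has 31).
Sep 9, 1737 → Sep 19, 1737: 10 days.
Total: 5033 days.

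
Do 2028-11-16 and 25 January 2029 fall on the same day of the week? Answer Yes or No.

From Nov 16, 2028 to Jan 25, 2029 is 70 days.
70 mod 7 = 0, so they are the same weekday.
(Nov 16, 2028 is a Thursday; Jan 25, 2029 is a Thursday.)

Yes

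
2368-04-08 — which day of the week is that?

Monday

Doomsday rule: the anchor day for the 2300s is Wednesday. For year 68: 68÷12 = 5 r 8, and 8÷4 = 2, so 5+8+2 = 15.
Wednesday + 15 ≡ Thursday — that's 2368's doomsday.
In April the doomsday date is Apr 4.
Apr 8 is 4 days after Apr 4; 4 mod 7 = 4, so Thursday + 4 = Monday.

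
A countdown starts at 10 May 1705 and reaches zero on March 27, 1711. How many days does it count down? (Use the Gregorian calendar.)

May 10, 1705 → May 10, 1706: 365 days.
May 10, 1706 → May 10, 1707: 365 days.
May 10, 1707 → May 10, 1708: 366 days (Feb 29, 1708 is in that span).
May 10, 1708 → May 10, 1709: 365 days.
May 10, 1709 → May 10, 1710: 365 days.
May 10, 1710 → Jun 10, 1710: 31 days (May has 31).
Jun 10, 1710 → Jul 10, 1710: 30 days (June has 30).
Jul 10, 1710 → Aug 10, 1710: 31 days (July has 31).
Aug 10, 1710 → Sep 10, 1710: 31 days (August has 31).
Sep 10, 1710 → Oct 10, 1710: 30 days (September has 30).
Oct 10, 1710 → Nov 10, 1710: 31 days (October has 31).
Nov 10, 1710 → Dec 10, 1710: 30 days (November has 30).
Dec 10, 1710 → Jan 10, 1711: 31 days (December has 31).
Jan 10, 1711 → Feb 10, 1711: 31 days (January has 31).
Feb 10, 1711 → Mar 10, 1711: 28 days (February has 28).
Mar 10, 1711 → Mar 27, 1711: 17 days.
Total: 2147 days.

2147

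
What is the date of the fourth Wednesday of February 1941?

February 1, 1941 is a Saturday.
The first Wednesday is therefore February 5 (4 days later).
The fourth Wednesday is 5 + 3×7 = February 26.

February 26, 1941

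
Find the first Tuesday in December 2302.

December 1, 2302 is a Monday.
The first Tuesday is therefore December 2 (1 days later).

December 2, 2302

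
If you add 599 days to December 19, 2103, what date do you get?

August 9, 2105

+366 (one year; includes Feb 29, 2104) → Dec 19, 2104 (233 left).
Dec has 31 days: +13 → Jan 1, 2105 (220 left).
Jan has 31 days: +31 → Feb 1, 2105 (189 left).
Feb has 28 days: +28 → Mar 1, 2105 (161 left).
Mar has 31 days: +31 → Apr 1, 2105 (130 left).
Apr has 30 days: +30 → May 1, 2105 (100 left).
May has 31 days: +31 → Jun 1, 2105 (69 left).
Jun has 30 days: +30 → Jul 1, 2105 (39 left).
Jul has 31 days: +31 → Aug 1, 2105 (8 left).
+8 → Aug 9, 2105.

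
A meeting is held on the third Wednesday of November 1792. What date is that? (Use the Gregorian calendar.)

November 1, 1792 is a Thursday.
The first Wednesday is therefore November 7 (6 days later).
The third Wednesday is 7 + 2×7 = November 21.

November 21, 1792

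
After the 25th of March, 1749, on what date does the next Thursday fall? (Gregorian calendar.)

March 27, 1749

Mar 25, 1749 is a Tuesday.
From Tuesday to the next Thursday is 2 days.
Mar 25, 1749 + 2 = Mar 27, 1749.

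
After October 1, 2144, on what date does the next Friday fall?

October 2, 2144

Oct 1, 2144 is a Thursday.
From Thursday to the next Friday is 1 day.
Oct 1, 2144 + 1 = Oct 2, 2144.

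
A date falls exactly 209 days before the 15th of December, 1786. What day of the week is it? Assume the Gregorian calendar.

Saturday

First find the weekday of Dec 15, 1786. Doomsday rule: the anchor day for the 1700s is Sunday. For year 86: 86÷12 = 7 r 2, and 2÷4 = 0, so 7+2+0 = 9.
Sunday + 9 ≡ Tuesday — that's 1786's doomsday.
In December the doomsday date is Dec 12.
Dec 15 is 3 days after Dec 12; 3 mod 7 = 3, so Tuesday + 3 = Friday.
209 mod 7 = 6, so 209 days before a Friday is Friday − 6 = Saturday.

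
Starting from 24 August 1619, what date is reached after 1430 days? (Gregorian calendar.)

+366 (one year; includes Feb 29, 1620) → Aug 24, 1620 (1064 left).
+365 (one year) → Aug 24, 1621 (699 left).
+365 (one year) → Aug 24, 1622 (334 left).
Aug has 31 days: +8 → Sep 1, 1622 (326 left).
Sep has 30 days: +30 → Oct 1, 1622 (296 left).
Oct has 31 days: +31 → Nov 1, 1622 (265 left).
Nov has 30 days: +30 → Dec 1, 1622 (235 left).
Dec has 31 days: +31 → Jan 1, 1623 (204 left).
Jan has 31 days: +31 → Feb 1, 1623 (173 left).
Feb has 28 days: +28 → Mar 1, 1623 (145 left).
Mar has 31 days: +31 → Apr 1, 1623 (114 left).
Apr has 30 days: +30 → May 1, 1623 (84 left).
May has 31 days: +31 → Jun 1, 1623 (53 left).
Jun has 30 days: +30 → Jul 1, 1623 (23 left).
+23 → Jul 24, 1623.

July 24, 1623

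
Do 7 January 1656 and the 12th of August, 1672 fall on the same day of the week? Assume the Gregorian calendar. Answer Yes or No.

Yes

From Jan 7, 1656 to Aug 12, 1672 is 6062 days.
6062 mod 7 = 0, so they are the same weekday.
(Jan 7, 1656 is a Friday; Aug 12, 1672 is a Friday.)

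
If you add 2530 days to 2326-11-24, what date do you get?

+365 (one year) → Nov 24, 2327 (2165 left).
+366 (one year; includes Feb 29, 2328) → Nov 24, 2328 (1799 left).
+365 (one year) → Nov 24, 2329 (1434 left).
+365 (one year) → Nov 24, 2330 (1069 left).
+365 (one year) → Nov 24, 2331 (704 left).
+366 (one year; includes Feb 29, 2332) → Nov 24, 2332 (338 left).
Nov has 30 days: +7 → Dec 1, 2332 (331 left).
Dec has 31 days: +31 → Jan 1, 2333 (300 left).
Jan has 31 days: +31 → Feb 1, 2333 (269 left).
Feb has 28 days: +28 → Mar 1, 2333 (241 left).
Mar has 31 days: +31 → Apr 1, 2333 (210 left).
Apr has 30 days: +30 → May 1, 2333 (180 left).
May has 31 days: +31 → Jun 1, 2333 (149 left).
Jun has 30 days: +30 → Jul 1, 2333 (119 left).
Jul has 31 days: +31 → Aug 1, 2333 (88 left).
Aug has 31 days: +31 → Sep 1, 2333 (57 left).
Sep has 30 days: +30 → Oct 1, 2333 (27 left).
+27 → Oct 28, 2333.

October 28, 2333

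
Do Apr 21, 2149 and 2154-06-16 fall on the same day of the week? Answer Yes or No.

From Apr 21, 2149 to Jun 16, 2154 is 1882 days.
1882 mod 7 = 6, so they are different weekdays.
(Apr 21, 2149 is a Monday; Jun 16, 2154 is a Sunday.)

No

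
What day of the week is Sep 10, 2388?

Saturday

Doomsday rule: the anchor day for the 2300s is Wednesday. For year 88: 88÷12 = 7 r 4, and 4÷4 = 1, so 7+4+1 = 12.
Wednesday + 12 ≡ Monday — that's 2388's doomsday.
In September the doomsday date is Sep 5.
Sep 10 is 5 days after Sep 5; 5 mod 7 = 5, so Monday + 5 = Saturday.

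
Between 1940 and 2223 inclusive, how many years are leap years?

Multiples of 4 in [1940,2223]: 71.
Of those, multiples of 100: 3 (not leap unless ÷400).
Multiples of 400: 1.
Leap years = 71 − 3 + 1 = 69.

69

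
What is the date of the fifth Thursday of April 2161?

April 1, 2161 is a Wednesday.
The first Thursday is therefore April 2 (1 days later).
The fifth Thursday is 2 + 4×7 = April 30.

April 30, 2161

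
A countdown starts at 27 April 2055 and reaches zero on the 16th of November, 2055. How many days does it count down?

Apr 27, 2055 → May 27, 2055: 30 days (April has 30).
May 27, 2055 → Jun 27, 2055: 31 days (May has 31).
Jun 27, 2055 → Jul 27, 2055: 30 days (June has 30).
Jul 27, 2055 → Aug 27, 2055: 31 days (July has 31).
Aug 27, 2055 → Sep 27, 2055: 31 days (August has 31).
Sep 27, 2055 → Oct 27, 2055: 30 days (September has 30).
Oct 27, 2055 → Nov 16, 2055: 20 days.
Total: 203 days.

203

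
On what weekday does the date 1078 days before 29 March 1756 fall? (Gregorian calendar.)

First find the weekday of Mar 29, 1756. Doomsday rule: the anchor day for the 1700s is Sunday. For year 56: 56÷12 = 4 r 8, and 8÷4 = 2, so 4+8+2 = 14.
Sunday + 14 ≡ Sunday — that's 1756's doomsday.
In March the doomsday date is Mar 14.
Mar 29 is 15 days after Mar 14; 15 mod 7 = 1, so Sunday + 1 = Monday.
1078 mod 7 = 0, so 1078 days before a Monday is Monday − 0 = Monday.

Monday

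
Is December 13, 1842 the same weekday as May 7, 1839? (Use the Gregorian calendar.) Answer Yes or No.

Yes

From May 7, 1839 to Dec 13, 1842 is 1316 days.
1316 mod 7 = 0, so they are the same weekday.
(May 7, 1839 is a Tuesday; Dec 13, 1842 is a Tuesday.)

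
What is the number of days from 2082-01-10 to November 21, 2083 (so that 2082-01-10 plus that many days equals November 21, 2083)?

680

Jan 10, 2082 → Jan 10, 2083: 365 days.
Jan 10, 2083 → Feb 10, 2083: 31 days (January has 31).
Feb 10, 2083 → Mar 10, 2083: 28 days (February has 28).
Mar 10, 2083 → Apr 10, 2083: 31 days (March has 31).
Apr 10, 2083 → May 10, 2083: 30 days (April has 30).
May 10, 2083 → Jun 10, 2083: 31 days (May has 31).
Jun 10, 2083 → Jul 10, 2083: 30 days (June has 30).
Jul 10, 2083 → Aug 10, 2083: 31 days (July has 31).
Aug 10, 2083 → Sep 10, 2083: 31 days (August has 31).
Sep 10, 2083 → Oct 10, 2083: 30 days (September has 30).
Oct 10, 2083 → Nov 10, 2083: 31 days (October has 31).
Nov 10, 2083 → Nov 21, 2083: 11 days.
Total: 680 days.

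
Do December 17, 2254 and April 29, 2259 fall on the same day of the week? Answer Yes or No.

No

From Dec 17, 2254 to Apr 29, 2259 is 1594 days.
1594 mod 7 = 5, so they are different weekdays.
(Dec 17, 2254 is a Sunday; Apr 29, 2259 is a Friday.)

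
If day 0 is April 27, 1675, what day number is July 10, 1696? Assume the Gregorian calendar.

Apr 27, 1675 → Apr 27, 1676: 366 days (Feb 29, 1676 is in that span).
Apr 27, 1676 → Apr 27, 1677: 365 days.
Apr 27, 1677 → Apr 27, 1678: 365 days.
Apr 27, 1678 → Apr 27, 1679: 365 days.
Apr 27, 1679 → Apr 27, 1680: 366 days (Feb 29, 1680 is in that span).
Apr 27, 1680 → Apr 27, 1681: 365 days.
Apr 27, 1681 → Apr 27, 1682: 365 days.
Apr 27, 1682 → Apr 27, 1683: 365 days.
Apr 27, 1683 → Apr 27, 1684: 366 days (Feb 29, 1684 is in that span).
Apr 27, 1684 → Apr 27, 1685: 365 days.
Apr 27, 1685 → Apr 27, 1686: 365 days.
Apr 27, 1686 → Apr 27, 1687: 365 days.
Apr 27, 1687 → Apr 27, 1688: 366 days (Feb 29, 1688 is in that span).
Apr 27, 1688 → Apr 27, 1689: 365 days.
Apr 27, 1689 → Apr 27, 1690: 365 days.
Apr 27, 1690 → Apr 27, 1691: 365 days.
Apr 27, 1691 → Apr 27, 1692: 366 days (Feb 29, 1692 is in that span).
Apr 27, 1692 → Apr 27, 1693: 365 days.
Apr 27, 1693 → Apr 27, 1694: 365 days.
Apr 27, 1694 → Apr 27, 1695: 365 days.
Apr 27, 1695 → Apr 27, 1696: 366 days (Feb 29, 1696 is in that span).
Apr 27, 1696 → May 27, 1696: 30 days (April has 30).
May 27, 1696 → Jun 27, 1696: 31 days (May has 31).
Jun 27, 1696 → Jul 10, 1696: 13 days.
Total: 7745 days.

7745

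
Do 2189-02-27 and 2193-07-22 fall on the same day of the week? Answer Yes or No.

No

From Feb 27, 2189 to Jul 22, 2193 is 1606 days.
1606 mod 7 = 3, so they are different weekdays.
(Feb 27, 2189 is a Friday; Jul 22, 2193 is a Monday.)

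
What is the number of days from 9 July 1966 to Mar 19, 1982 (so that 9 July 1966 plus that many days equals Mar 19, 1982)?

5732

Jul 9, 1966 → Jul 9, 1967: 365 days.
Jul 9, 1967 → Jul 9, 1968: 366 days (Feb 29, 1968 is in that span).
Jul 9, 1968 → Jul 9, 1969: 365 days.
Jul 9, 1969 → Jul 9, 1970: 365 days.
Jul 9, 1970 → Jul 9, 1971: 365 days.
Jul 9, 1971 → Jul 9, 1972: 366 days (Feb 29, 1972 is in that span).
Jul 9, 1972 → Jul 9, 1973: 365 days.
Jul 9, 1973 → Jul 9, 1974: 365 days.
Jul 9, 1974 → Jul 9, 1975: 365 days.
Jul 9, 1975 → Jul 9, 1976: 366 days (Feb 29, 1976 is in that span).
Jul 9, 1976 → Jul 9, 1977: 365 days.
Jul 9, 1977 → Jul 9, 1978: 365 days.
Jul 9, 1978 → Jul 9, 1979: 365 days.
Jul 9, 1979 → Jul 9, 1980: 366 days (Feb 29, 1980 is in that span).
Jul 9, 1980 → Jul 9, 1981: 365 days.
Jul 9, 1981 → Aug 9, 1981: 31 days (July has 31).
Aug 9, 1981 → Sep 9, 1981: 31 days (August has 31).
Sep 9, 1981 → Oct 9, 1981: 30 days (September has 30).
Oct 9, 1981 → Nov 9, 1981: 31 days (October has 31).
Nov 9, 1981 → Dec 9, 1981: 30 days (November has 30).
Dec 9, 1981 → Jan 9, 1982: 31 days (December has 31).
Jan 9, 1982 → Feb 9, 1982: 31 days (January has 31).
Feb 9, 1982 → Mar 9, 1982: 28 days (February has 28).
Mar 9, 1982 → Mar 19, 1982: 10 days.
Total: 5732 days.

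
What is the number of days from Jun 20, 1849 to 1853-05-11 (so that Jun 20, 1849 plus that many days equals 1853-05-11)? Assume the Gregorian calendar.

1421

Jun 20, 1849 → Jun 20, 1850: 365 days.
Jun 20, 1850 → Jun 20, 1851: 365 days.
Jun 20, 1851 → Jun 20, 1852: 366 days (Feb 29, 1852 is in that span).
Jun 20, 1852 → Jul 20, 1852: 30 days (June has 30).
Jul 20, 1852 → Aug 20, 1852: 31 days (July has 31).
Aug 20, 1852 → Sep 20, 1852: 31 days (August has 31).
Sep 20, 1852 → Oct 20, 1852: 30 days (September has 30).
Oct 20, 1852 → Nov 20, 1852: 31 days (October has 31).
Nov 20, 1852 → Dec 20, 1852: 30 days (November has 30).
Dec 20, 1852 → Jan 20, 1853: 31 days (December has 31).
Jan 20, 1853 → Feb 20, 1853: 31 days (January has 31).
Feb 20, 1853 → Mar 20, 1853: 28 days (February has 28).
Mar 20, 1853 → Apr 20, 1853: 31 days (March has 31).
Apr 20, 1853 → May 11, 1853: 21 days.
Total: 1421 days.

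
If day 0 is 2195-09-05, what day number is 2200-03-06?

Sep 5, 2195 → Sep 5, 2196: 366 days (Feb 29, 2196 is in that span).
Sep 5, 2196 → Sep 5, 2197: 365 days.
Sep 5, 2197 → Sep 5, 2198: 365 days.
Sep 5, 2198 → Sep 5, 2199: 365 days.
Sep 5, 2199 → Oct 5, 2199: 30 days (September has 30).
Oct 5, 2199 → Nov 5, 2199: 31 days (October has 31).
Nov 5, 2199 → Dec 5, 2199: 30 days (November has 30).
Dec 5, 2199 → Jan 5, 2200: 31 days (December has 31).
Jan 5, 2200 → Feb 5, 2200: 31 days (January has 31).
Feb 5, 2200 → Mar 5, 2200: 28 days (February has 28).
Mar 5, 2200 → Mar 6, 2200: 1 days.
Total: 1643 days.

1643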